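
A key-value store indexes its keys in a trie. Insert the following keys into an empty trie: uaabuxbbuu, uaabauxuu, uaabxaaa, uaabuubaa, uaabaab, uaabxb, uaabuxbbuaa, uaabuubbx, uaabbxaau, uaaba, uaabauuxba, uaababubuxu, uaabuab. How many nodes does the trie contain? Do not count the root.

47

Count nodes per top-level branch (shared prefixes stored once):
  'u'-branch (uaaba, uaabaab, uaababubuxu, uaabauuxba, uaabauxuu, uaabbxaau, uaabuab, uaabuubaa, uaabuubbx, uaabuxbbuaa, uaabuxbbuu, uaabxaaa, uaabxb): 47 nodes
Sum: 47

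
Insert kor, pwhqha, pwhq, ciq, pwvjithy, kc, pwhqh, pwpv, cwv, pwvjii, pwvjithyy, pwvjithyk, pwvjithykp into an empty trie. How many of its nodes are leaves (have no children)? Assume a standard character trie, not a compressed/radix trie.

A leaf is a node with no children — equivalently, the end of a word that is not a proper prefix of any other stored word.
Those words: "ciq", "cwv", "kc", "kor", "pwhqha", "pwpv", "pwvjii", "pwvjithykp", "pwvjithyy"
Leaf count: 9

9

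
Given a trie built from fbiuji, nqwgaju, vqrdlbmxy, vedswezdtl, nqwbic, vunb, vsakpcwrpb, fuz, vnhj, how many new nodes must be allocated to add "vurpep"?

4

Walking "vurpep" from the root, the first 2 characters ("vu") follow existing edges; "r" is the first miss.
Each of the 4 remaining characters creates one node.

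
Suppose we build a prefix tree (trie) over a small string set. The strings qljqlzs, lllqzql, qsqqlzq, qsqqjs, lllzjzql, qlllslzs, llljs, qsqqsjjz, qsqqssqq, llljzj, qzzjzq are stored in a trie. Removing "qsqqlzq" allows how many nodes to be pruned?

After clearing the end-marker at "qsqqlzq", prune upward until reaching a node still needed by another word.
The suffix "lzq" (3 nodes) is used only by "qsqqlzq"; the node for "qsqq" still has the child "j", so pruning stops there.
Nodes removed: 3

3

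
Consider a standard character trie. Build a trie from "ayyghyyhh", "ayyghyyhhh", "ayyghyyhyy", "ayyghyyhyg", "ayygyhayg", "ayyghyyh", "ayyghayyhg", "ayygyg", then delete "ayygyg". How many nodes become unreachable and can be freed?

1

After clearing the end-marker at "ayygyg", prune upward until reaching a node still needed by another word.
The suffix "g" (1 node) is used only by "ayygyg"; the node for "ayygy" still has the child "h", so pruning stops there.
Nodes removed: 1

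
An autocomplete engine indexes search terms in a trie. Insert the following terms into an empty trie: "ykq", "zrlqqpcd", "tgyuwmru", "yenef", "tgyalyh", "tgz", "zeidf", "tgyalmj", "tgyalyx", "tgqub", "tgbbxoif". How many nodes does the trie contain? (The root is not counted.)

Insert word by word; a character creates a node only if that edge doesn't already exist:
  "ykq" → 3 new (y, k, q)
  "zrlqqpcd" → 8 new (z, r, l, q, q, p, c, d)
  "tgyuwmru" → 8 new (t, g, y, u, w, m, r, u)
  "yenef" → prefix "y" already present; 4 new (e, n, e, f)
  "tgyalyh" → prefix "tgy" already present; 4 new (a, l, y, h)
  "tgz" → prefix "tg" already present; 1 new (z)
  "zeidf" → prefix "z" already present; 4 new (e, i, d, f)
  "tgyalmj" → prefix "tgyal" already present; 2 new (m, j)
  "tgyalyx" → prefix "tgyaly" already present; 1 new (x)
  "tgqub" → prefix "tg" already present; 3 new (q, u, b)
  "tgbbxoif" → prefix "tg" already present; 6 new (b, b, x, o, i, f)
Total nodes = 3 + 8 + 8 + 4 + 4 + 1 + 4 + 2 + 1 + 3 + 6 = 44

44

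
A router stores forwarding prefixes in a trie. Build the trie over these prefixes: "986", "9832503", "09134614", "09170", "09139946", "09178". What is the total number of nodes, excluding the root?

Trace insertions, counting only characters that open a new branch:
  "986" → 3 new (9, 8, 6)
  "9832503" → prefix "98" already present; 5 new (3, 2, 5, 0, 3)
  "09134614" → 8 new (0, 9, 1, 3, 4, 6, 1, 4)
  "09170" → prefix "091" already present; 2 new (7, 0)
  "09139946" → prefix "0913" already present; 4 new (9, 9, 4, 6)
  "09178" → prefix "0917" already present; 1 new (8)
Total nodes = 3 + 5 + 8 + 2 + 4 + 1 = 23

23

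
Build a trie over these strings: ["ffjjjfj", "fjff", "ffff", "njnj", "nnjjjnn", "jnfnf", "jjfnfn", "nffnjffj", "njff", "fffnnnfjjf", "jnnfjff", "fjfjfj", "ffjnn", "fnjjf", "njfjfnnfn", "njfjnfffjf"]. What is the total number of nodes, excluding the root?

Count nodes per top-level branch (shared prefixes stored once):
  'f'-branch (ffff, fffnnnfjjf, ffjjjfj, ffjnn, fjff, fjfjfj, fnjjf): 28 nodes
  'j'-branch (jjfnfn, jnfnf, jnnfjff): 15 nodes
  'n'-branch (nffnjffj, njff, njfjfnnfn, njfjnfffjf, njnj, nnjjjnn): 31 nodes
Sum: 74

74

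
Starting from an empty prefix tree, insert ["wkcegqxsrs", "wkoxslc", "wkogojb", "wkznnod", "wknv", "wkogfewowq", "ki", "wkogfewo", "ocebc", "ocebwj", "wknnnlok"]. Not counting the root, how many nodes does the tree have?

Count nodes per top-level branch (shared prefixes stored once):
  'k'-branch (ki): 2 nodes
  'o'-branch (ocebc, ocebwj): 7 nodes
  'w'-branch (wkcegqxsrs, wknnnlok, wknv, wkogfewo, wkogfewowq, wkogojb, wkoxslc, wkznnod): 37 nodes
Sum: 46

46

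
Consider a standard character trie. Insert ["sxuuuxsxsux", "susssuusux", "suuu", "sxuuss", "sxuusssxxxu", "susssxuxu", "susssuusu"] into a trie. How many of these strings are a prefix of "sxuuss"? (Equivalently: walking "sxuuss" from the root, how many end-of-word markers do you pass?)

1

Check each prefix of "sxuuss" against the stored set — each match is an end-marker on the path.
Prefixes of the query that are stored words: "sxuuss"
Count: 1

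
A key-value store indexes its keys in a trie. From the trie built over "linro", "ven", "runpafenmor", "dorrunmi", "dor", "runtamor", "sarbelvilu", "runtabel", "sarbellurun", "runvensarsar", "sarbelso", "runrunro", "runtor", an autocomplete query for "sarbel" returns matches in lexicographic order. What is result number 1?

Words with prefix "sarbel", in lexicographic order: "sarbellurun", "sarbelso", "sarbelvilu"
Position 1: sarbellurun

sarbellurun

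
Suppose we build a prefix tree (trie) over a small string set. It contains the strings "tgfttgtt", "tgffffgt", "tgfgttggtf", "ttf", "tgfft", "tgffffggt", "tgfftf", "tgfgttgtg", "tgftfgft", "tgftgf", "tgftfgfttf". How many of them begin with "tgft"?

4

Traverse to the node for "tgft", then collect every word in that subtree.
Matches: "tgftfgft", "tgftfgfttf", "tgftgf", "tgfttgtt"
Count: 4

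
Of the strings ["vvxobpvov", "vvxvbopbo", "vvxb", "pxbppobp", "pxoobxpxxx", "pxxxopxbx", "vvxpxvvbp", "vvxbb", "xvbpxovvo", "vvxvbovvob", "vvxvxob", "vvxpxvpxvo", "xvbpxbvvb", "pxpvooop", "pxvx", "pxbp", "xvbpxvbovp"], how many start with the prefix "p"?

Filter for entries beginning with "p":
Words under "p": pxbp, pxbppobp, pxoobxpxxx, pxpvooop, pxvx, pxxxopxbx
Count: 6

6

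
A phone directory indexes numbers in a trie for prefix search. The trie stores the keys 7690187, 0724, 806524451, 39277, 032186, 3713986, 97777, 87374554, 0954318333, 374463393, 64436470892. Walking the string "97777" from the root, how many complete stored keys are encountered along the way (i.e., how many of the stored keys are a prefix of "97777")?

1

Traverse "97777" character by character; count nodes along the way that are marked as word ends.
Prefixes of the query that are stored words: "97777"
Count: 1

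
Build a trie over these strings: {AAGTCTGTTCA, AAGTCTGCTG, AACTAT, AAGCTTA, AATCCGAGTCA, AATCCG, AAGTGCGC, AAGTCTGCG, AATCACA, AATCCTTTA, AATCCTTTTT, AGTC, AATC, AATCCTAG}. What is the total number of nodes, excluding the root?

50

For each word, the new-node count is its length minus the longest prefix already in the trie:
  "AAGTCTGTTCA" → 11 new (A, A, G, T, C, T, G, T, T, C, A)
  "AAGTCTGCTG" → prefix "AAGTCTG" already present; 3 new (C, T, G)
  "AACTAT" → prefix "AA" already present; 4 new (C, T, A, T)
  "AAGCTTA" → prefix "AAG" already present; 4 new (C, T, T, A)
  "AATCCGAGTCA" → prefix "AA" already present; 9 new (T, C, C, G, A, G, T, C, A)
  "AATCCG" → prefix "AATCCG" already present; 0 new (none)
  "AAGTGCGC" → prefix "AAGT" already present; 4 new (G, C, G, C)
  "AAGTCTGCG" → prefix "AAGTCTGC" already present; 1 new (G)
  "AATCACA" → prefix "AATC" already present; 3 new (A, C, A)
  "AATCCTTTA" → prefix "AATCC" already present; 4 new (T, T, T, A)
  "AATCCTTTTT" → prefix "AATCCTTT" already present; 2 new (T, T)
  "AGTC" → prefix "A" already present; 3 new (G, T, C)
  "AATC" → prefix "AATC" already present; 0 new (none)
  "AATCCTAG" → prefix "AATCCT" already present; 2 new (A, G)
Total nodes = 11 + 3 + 4 + 4 + 9 + 0 + 4 + 1 + 3 + 4 + 2 + 3 + 0 + 2 = 50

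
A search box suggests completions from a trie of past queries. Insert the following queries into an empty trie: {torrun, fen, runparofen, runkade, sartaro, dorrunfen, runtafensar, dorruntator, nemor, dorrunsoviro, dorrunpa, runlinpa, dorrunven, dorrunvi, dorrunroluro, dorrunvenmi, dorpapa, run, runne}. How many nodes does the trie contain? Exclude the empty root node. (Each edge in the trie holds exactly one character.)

88

Trace insertions, counting only characters that open a new branch:
  "torrun" → 6 new (t, o, r, r, u, n)
  "fen" → 3 new (f, e, n)
  "runparofen" → 10 new (r, u, n, p, a, r, o, f, e, n)
  "runkade" → prefix "run" already present; 4 new (k, a, d, e)
  "sartaro" → 7 new (s, a, r, t, a, r, o)
  "dorrunfen" → 9 new (d, o, r, r, u, n, f, e, n)
  "runtafensar" → prefix "run" already present; 8 new (t, a, f, e, n, s, a, r)
  "dorruntator" → prefix "dorrun" already present; 5 new (t, a, t, o, r)
  "nemor" → 5 new (n, e, m, o, r)
  "dorrunsoviro" → prefix "dorrun" already present; 6 new (s, o, v, i, r, o)
  "dorrunpa" → prefix "dorrun" already present; 2 new (p, a)
  "runlinpa" → prefix "run" already present; 5 new (l, i, n, p, a)
  "dorrunven" → prefix "dorrun" already present; 3 new (v, e, n)
  "dorrunvi" → prefix "dorrunv" already present; 1 new (i)
  "dorrunroluro" → prefix "dorrun" already present; 6 new (r, o, l, u, r, o)
  "dorrunvenmi" → prefix "dorrunven" already present; 2 new (m, i)
  "dorpapa" → prefix "dor" already present; 4 new (p, a, p, a)
  "run" → prefix "run" already present; 0 new (none)
  "runne" → prefix "run" already present; 2 new (n, e)
Total nodes = 6 + 3 + 10 + 4 + 7 + 9 + 8 + 5 + 5 + 6 + 2 + 5 + 3 + 1 + 6 + 2 + 4 + 0 + 2 = 88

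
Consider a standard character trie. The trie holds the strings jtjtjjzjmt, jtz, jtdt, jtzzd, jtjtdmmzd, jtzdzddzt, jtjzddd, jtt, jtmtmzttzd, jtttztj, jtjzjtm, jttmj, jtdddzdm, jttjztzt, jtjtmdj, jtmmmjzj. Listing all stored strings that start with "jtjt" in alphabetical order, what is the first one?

DFS of the "jtjt" subtree visits, in order: "jtjtdmmzd", "jtjtjjzjmt", "jtjtmdj"
The 1st is jtjtdmmzd.

jtjtdmmzd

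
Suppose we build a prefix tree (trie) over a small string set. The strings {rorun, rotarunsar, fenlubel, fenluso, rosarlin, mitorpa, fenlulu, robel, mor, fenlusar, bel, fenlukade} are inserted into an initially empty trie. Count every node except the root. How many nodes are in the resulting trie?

Insert word by word; a character creates a node only if that edge doesn't already exist:
  "rorun" → 5 new (r, o, r, u, n)
  "rotarunsar" → prefix "ro" already present; 8 new (t, a, r, u, n, s, a, r)
  "fenlubel" → 8 new (f, e, n, l, u, b, e, l)
  "fenluso" → prefix "fenlu" already present; 2 new (s, o)
  "rosarlin" → prefix "ro" already present; 6 new (s, a, r, l, i, n)
  "mitorpa" → 7 new (m, i, t, o, r, p, a)
  "fenlulu" → prefix "fenlu" already present; 2 new (l, u)
  "robel" → prefix "ro" already present; 3 new (b, e, l)
  "mor" → prefix "m" already present; 2 new (o, r)
  "fenlusar" → prefix "fenlus" already present; 2 new (a, r)
  "bel" → 3 new (b, e, l)
  "fenlukade" → prefix "fenlu" already present; 4 new (k, a, d, e)
Total nodes = 5 + 8 + 8 + 2 + 6 + 7 + 2 + 3 + 2 + 2 + 3 + 4 = 52

52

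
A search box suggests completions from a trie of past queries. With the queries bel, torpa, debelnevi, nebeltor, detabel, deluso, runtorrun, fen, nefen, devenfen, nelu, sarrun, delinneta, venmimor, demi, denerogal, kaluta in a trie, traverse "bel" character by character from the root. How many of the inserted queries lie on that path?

1

Traverse "bel" character by character; count nodes along the way that are marked as word ends.
Prefixes of the query that are stored words: "bel"
Count: 1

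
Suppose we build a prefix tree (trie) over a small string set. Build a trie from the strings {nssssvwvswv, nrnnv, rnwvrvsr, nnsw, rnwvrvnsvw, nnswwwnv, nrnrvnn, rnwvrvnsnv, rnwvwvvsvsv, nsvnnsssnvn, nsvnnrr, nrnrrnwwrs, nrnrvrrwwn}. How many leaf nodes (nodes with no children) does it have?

A leaf is a node with no children — equivalently, the end of a word that is not a proper prefix of any other stored word.
Those words: "nnswwwnv", "nrnnv", "nrnrrnwwrs", "nrnrvnn", "nrnrvrrwwn", "nssssvwvswv", "nsvnnrr", "nsvnnsssnvn", "rnwvrvnsnv", "rnwvrvnsvw", "rnwvrvsr", "rnwvwvvsvsv"
Leaf count: 12

12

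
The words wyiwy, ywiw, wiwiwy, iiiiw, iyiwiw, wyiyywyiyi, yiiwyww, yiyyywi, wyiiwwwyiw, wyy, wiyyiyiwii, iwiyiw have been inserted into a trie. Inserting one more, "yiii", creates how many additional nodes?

1

"yii" is already a path in the trie; the remaining "i" must be added.
New nodes needed: |"yiii"| − 3 = 4 − 3 = 1.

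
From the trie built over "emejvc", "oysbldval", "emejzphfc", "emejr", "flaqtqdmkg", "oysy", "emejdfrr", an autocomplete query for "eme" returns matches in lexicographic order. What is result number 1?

DFS of the "eme" subtree visits, in order: "emejdfrr", "emejr", "emejvc", "emejzphfc"
Position 1: emejdfrr

emejdfrr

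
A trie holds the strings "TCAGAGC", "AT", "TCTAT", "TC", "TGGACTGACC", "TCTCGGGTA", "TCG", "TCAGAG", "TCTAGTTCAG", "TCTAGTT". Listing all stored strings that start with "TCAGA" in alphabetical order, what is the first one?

TCAGAG

Words with prefix "TCAGA", in lexicographic order: "TCAGAG", "TCAGAGC"
Position 1: TCAGAG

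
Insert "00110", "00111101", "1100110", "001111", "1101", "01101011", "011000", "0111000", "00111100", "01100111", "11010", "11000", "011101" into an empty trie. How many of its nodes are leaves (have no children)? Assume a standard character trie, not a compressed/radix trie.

A leaf is a node with no children — equivalently, the end of a word that is not a proper prefix of any other stored word.
Those words: "00110", "00111100", "00111101", "011000", "01100111", "01101011", "0111000", "011101", "11000", "1100110", "11010"
Leaf count: 11

11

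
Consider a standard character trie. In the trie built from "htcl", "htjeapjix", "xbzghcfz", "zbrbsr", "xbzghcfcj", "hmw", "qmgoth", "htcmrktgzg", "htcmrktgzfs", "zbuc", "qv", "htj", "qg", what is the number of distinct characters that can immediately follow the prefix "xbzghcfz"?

Follow the path "xbzghcfz" to its node, then look at its outgoing edges.
No stored string extends past "xbzghcfz".
That node has 0 child edges.

0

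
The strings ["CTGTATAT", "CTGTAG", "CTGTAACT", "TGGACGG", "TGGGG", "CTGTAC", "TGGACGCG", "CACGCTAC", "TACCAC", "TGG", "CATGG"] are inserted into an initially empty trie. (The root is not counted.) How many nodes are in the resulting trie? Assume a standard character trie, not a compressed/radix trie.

39

Trace insertions, counting only characters that open a new branch:
  "CTGTATAT" → 8 new (C, T, G, T, A, T, A, T)
  "CTGTAG" → prefix "CTGTA" already present; 1 new (G)
  "CTGTAACT" → prefix "CTGTA" already present; 3 new (A, C, T)
  "TGGACGG" → 7 new (T, G, G, A, C, G, G)
  "TGGGG" → prefix "TGG" already present; 2 new (G, G)
  "CTGTAC" → prefix "CTGTA" already present; 1 new (C)
  "TGGACGCG" → prefix "TGGACG" already present; 2 new (C, G)
  "CACGCTAC" → prefix "C" already present; 7 new (A, C, G, C, T, A, C)
  "TACCAC" → prefix "T" already present; 5 new (A, C, C, A, C)
  "TGG" → prefix "TGG" already present; 0 new (none)
  "CATGG" → prefix "CA" already present; 3 new (T, G, G)
Total nodes = 8 + 1 + 3 + 7 + 2 + 1 + 2 + 7 + 5 + 0 + 3 = 39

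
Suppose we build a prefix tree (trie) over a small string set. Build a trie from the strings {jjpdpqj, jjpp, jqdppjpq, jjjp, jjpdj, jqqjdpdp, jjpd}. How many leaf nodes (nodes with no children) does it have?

Leaves are exactly the stored words that no other stored word extends.
Those words: "jjjp", "jjpdj", "jjpdpqj", "jjpp", "jqdppjpq", "jqqjdpdp"
Leaf count: 6

6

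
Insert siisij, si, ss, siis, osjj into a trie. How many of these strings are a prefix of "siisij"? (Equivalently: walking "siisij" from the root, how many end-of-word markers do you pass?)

3

Walk "siisij" from the root; an end-of-word marker is hit whenever a stored word is a prefix of "siisij".
Prefixes of the query that are stored words: "si", "siis", "siisij"
Count: 3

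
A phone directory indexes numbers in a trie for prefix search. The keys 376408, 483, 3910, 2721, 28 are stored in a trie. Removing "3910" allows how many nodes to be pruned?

A node on "3910"'s path can go only if nothing else ends at it or branches off below it.
The suffix "910" (3 nodes) is used only by "3910"; the node for "3" still has the child "7", so pruning stops there.
Nodes removed: 3

3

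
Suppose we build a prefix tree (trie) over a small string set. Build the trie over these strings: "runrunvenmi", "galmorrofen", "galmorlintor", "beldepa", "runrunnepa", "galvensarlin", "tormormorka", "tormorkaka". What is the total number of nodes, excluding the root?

63

For each word, the new-node count is its length minus the longest prefix already in the trie:
  "runrunvenmi" → 11 new (r, u, n, r, u, n, v, e, n, m, i)
  "galmorrofen" → 11 new (g, a, l, m, o, r, r, o, f, e, n)
  "galmorlintor" → prefix "galmor" already present; 6 new (l, i, n, t, o, r)
  "beldepa" → 7 new (b, e, l, d, e, p, a)
  "runrunnepa" → prefix "runrun" already present; 4 new (n, e, p, a)
  "galvensarlin" → prefix "gal" already present; 9 new (v, e, n, s, a, r, l, i, n)
  "tormormorka" → 11 new (t, o, r, m, o, r, m, o, r, k, a)
  "tormorkaka" → prefix "tormor" already present; 4 new (k, a, k, a)
Total nodes = 11 + 11 + 6 + 7 + 4 + 9 + 11 + 4 = 63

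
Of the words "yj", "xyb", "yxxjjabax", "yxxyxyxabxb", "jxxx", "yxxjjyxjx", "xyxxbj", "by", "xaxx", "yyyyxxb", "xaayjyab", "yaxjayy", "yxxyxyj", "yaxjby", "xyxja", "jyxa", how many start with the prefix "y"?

8

Traverse to the node for "y", then collect every word in that subtree.
Words under "y": yaxjayy, yaxjby, yj, yxxjjabax, yxxjjyxjx, yxxyxyj, yxxyxyxabxb, yyyyxxb
Count: 8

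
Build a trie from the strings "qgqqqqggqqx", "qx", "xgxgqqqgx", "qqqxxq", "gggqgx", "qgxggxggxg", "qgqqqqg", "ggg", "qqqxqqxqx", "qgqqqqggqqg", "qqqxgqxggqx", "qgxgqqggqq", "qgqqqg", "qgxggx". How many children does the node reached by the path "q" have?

3

Walk "q" from the root, arriving at one node.
Distinct next characters after "q": g, q, x.
That node has 3 child edges.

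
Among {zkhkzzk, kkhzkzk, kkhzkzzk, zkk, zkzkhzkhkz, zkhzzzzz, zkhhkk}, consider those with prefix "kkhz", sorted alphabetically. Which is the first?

kkhzkzk

DFS of the "kkhz" subtree visits, in order: "kkhzkzk", "kkhzkzzk"
Position 1: kkhzkzk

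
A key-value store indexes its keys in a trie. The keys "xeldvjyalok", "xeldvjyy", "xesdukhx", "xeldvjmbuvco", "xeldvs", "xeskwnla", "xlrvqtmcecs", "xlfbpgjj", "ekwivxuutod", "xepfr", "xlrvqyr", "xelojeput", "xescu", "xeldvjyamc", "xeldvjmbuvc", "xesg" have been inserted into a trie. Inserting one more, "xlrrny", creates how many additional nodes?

The longest prefix of "xlrrny" already in the trie is "xlr" (length 3).
Each of the 3 remaining characters creates one node.

3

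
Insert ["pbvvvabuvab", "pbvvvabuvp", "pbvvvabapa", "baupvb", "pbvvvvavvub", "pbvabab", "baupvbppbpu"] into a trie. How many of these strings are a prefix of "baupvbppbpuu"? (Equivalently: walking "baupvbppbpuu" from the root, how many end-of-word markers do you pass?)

2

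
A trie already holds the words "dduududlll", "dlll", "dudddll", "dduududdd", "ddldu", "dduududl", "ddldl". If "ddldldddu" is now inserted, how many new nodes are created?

"ddldl" is already a path in the trie; the remaining "dddu" must be added.
New nodes needed: |"ddldldddu"| − 5 = 9 − 5 = 4.

4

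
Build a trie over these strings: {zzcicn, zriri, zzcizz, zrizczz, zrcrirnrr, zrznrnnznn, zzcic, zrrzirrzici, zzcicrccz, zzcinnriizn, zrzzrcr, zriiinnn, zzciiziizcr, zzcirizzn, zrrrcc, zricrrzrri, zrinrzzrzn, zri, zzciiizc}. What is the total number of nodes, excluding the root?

92

Count nodes per top-level branch (shared prefixes stored once):
  'z'-branch (zrcrirnrr, zri, zricrrzrri, zriiinnn, zrinrzzrzn, zriri, zrizczz, zrrrcc, zrrzirrzici, zrznrnnznn, zrzzrcr, zzcic, zzcicn, zzcicrccz, zzciiizc, zzciiziizcr, zzcinnriizn, zzcirizzn, zzcizz): 92 nodes
Sum: 92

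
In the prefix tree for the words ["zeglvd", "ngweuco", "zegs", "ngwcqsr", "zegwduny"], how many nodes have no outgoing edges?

5

A leaf is a node with no children — equivalently, the end of a word that is not a proper prefix of any other stored word.
Those words: "ngwcqsr", "ngweuco", "zeglvd", "zegs", "zegwduny"
Leaf count: 5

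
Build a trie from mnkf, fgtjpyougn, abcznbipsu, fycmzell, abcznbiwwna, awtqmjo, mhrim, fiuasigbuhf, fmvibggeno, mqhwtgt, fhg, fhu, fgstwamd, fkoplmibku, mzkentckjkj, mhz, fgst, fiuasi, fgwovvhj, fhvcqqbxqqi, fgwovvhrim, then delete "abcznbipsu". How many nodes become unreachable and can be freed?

After clearing the end-marker at "abcznbipsu", prune upward until reaching a node still needed by another word.
The suffix "psu" (3 nodes) is used only by "abcznbipsu"; the node for "abcznbi" still has the child "w", so pruning stops there.
Nodes removed: 3

3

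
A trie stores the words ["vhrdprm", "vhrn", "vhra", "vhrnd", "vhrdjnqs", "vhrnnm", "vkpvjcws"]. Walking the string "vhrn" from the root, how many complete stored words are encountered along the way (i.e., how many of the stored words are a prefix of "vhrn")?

1

Check each prefix of "vhrn" against the stored set — each match is an end-marker on the path.
Prefixes of the query that are stored words: "vhrn"
Count: 1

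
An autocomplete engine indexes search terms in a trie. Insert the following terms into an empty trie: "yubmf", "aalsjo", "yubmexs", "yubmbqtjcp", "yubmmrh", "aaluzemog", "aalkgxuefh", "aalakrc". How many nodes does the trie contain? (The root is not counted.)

Trie structure (* marks end of a word):
(root)
├─ a
│  └─ a
│     └─ l
│        ├─ a
│        │  └─ k
│        │     └─ r
│        │        └─ c *
│        ├─ k
│        │  └─ g
│        │     └─ x
│        │        └─ u
│        │           └─ e
│        │              └─ f
│        │                 └─ h *
│        ├─ s
│        │  └─ j
│        │     └─ o *
│        └─ u
│           └─ z
│              └─ e
│                 └─ m
│                    └─ o
│                       └─ g *
└─ y
   └─ u
      └─ b
         └─ m
            ├─ b
            │  └─ q
            │     └─ t
            │        └─ j
            │           └─ c
            │              └─ p *
            ├─ e
            │  └─ x
            │     └─ s *
            ├─ f *
            └─ m
               └─ r
                  └─ h *
Counting every labelled node above: 40.

40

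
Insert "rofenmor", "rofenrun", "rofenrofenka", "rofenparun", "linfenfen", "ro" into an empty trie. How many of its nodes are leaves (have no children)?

A leaf is a node with no children — equivalently, the end of a word that is not a proper prefix of any other stored word.
Those words: "linfenfen", "rofenmor", "rofenparun", "rofenrofenka", "rofenrun"
Leaf count: 5

5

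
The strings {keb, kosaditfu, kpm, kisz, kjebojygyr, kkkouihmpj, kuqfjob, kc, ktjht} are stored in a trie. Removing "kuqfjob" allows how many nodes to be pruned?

After clearing the end-marker at "kuqfjob", prune upward until reaching a node still needed by another word.
The suffix "uqfjob" (6 nodes) is used only by "kuqfjob"; the node for "k" still has the child "e", so pruning stops there.
Nodes removed: 6

6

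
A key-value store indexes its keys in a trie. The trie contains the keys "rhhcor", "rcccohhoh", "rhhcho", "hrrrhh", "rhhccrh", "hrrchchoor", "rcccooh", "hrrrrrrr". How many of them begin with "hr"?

3

Walk to "hr"; the words in its subtree are exactly those with that prefix.
Words under "hr": hrrchchoor, hrrrhh, hrrrrrrr
Count: 3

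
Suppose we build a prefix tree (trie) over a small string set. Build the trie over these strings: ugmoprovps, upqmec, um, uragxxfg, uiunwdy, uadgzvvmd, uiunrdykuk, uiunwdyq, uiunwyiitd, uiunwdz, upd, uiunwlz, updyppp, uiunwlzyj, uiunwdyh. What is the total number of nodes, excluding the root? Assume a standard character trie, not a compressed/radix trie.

For each word, the new-node count is its length minus the longest prefix already in the trie:
  "ugmoprovps" → 10 new (u, g, m, o, p, r, o, v, p, s)
  "upqmec" → prefix "u" already present; 5 new (p, q, m, e, c)
  "um" → prefix "u" already present; 1 new (m)
  "uragxxfg" → prefix "u" already present; 7 new (r, a, g, x, x, f, g)
  "uiunwdy" → prefix "u" already present; 6 new (i, u, n, w, d, y)
  "uadgzvvmd" → prefix "u" already present; 8 new (a, d, g, z, v, v, m, d)
  "uiunrdykuk" → prefix "uiun" already present; 6 new (r, d, y, k, u, k)
  "uiunwdyq" → prefix "uiunwdy" already present; 1 new (q)
  "uiunwyiitd" → prefix "uiunw" already present; 5 new (y, i, i, t, d)
  "uiunwdz" → prefix "uiunwd" already present; 1 new (z)
  "upd" → prefix "up" already present; 1 new (d)
  "uiunwlz" → prefix "uiunw" already present; 2 new (l, z)
  "updyppp" → prefix "upd" already present; 4 new (y, p, p, p)
  "uiunwlzyj" → prefix "uiunwlz" already present; 2 new (y, j)
  "uiunwdyh" → prefix "uiunwdy" already present; 1 new (h)
Total nodes = 10 + 5 + 1 + 7 + 6 + 8 + 6 + 1 + 5 + 1 + 1 + 2 + 4 + 2 + 1 = 60

60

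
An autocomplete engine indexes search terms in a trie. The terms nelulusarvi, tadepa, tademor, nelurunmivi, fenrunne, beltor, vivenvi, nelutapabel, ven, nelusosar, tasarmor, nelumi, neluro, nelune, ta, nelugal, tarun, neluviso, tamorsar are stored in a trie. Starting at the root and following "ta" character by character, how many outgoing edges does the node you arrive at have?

The children of the "ta" node are the distinct next characters among strings starting with "ta".
Distinct next characters after "ta": d, m, r, s.
That node has 4 child edges.

4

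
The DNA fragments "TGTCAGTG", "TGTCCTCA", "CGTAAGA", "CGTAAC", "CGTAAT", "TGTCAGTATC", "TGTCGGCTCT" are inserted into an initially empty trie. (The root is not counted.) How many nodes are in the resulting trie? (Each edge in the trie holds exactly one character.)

30

Trace insertions, counting only characters that open a new branch:
  "TGTCAGTG" → 8 new (T, G, T, C, A, G, T, G)
  "TGTCCTCA" → prefix "TGTC" already present; 4 new (C, T, C, A)
  "CGTAAGA" → 7 new (C, G, T, A, A, G, A)
  "CGTAAC" → prefix "CGTAA" already present; 1 new (C)
  "CGTAAT" → prefix "CGTAA" already present; 1 new (T)
  "TGTCAGTATC" → prefix "TGTCAGT" already present; 3 new (A, T, C)
  "TGTCGGCTCT" → prefix "TGTC" already present; 6 new (G, G, C, T, C, T)
Total nodes = 8 + 4 + 7 + 1 + 1 + 3 + 6 = 30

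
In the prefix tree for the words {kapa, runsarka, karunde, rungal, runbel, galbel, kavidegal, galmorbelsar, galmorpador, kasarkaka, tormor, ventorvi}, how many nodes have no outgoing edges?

12

A leaf is a node with no children — equivalently, the end of a word that is not a proper prefix of any other stored word.
Those words: "galbel", "galmorbelsar", "galmorpador", "kapa", "karunde", "kasarkaka", "kavidegal", "runbel", "rungal", "runsarka", "tormor", "ventorvi"
Leaf count: 12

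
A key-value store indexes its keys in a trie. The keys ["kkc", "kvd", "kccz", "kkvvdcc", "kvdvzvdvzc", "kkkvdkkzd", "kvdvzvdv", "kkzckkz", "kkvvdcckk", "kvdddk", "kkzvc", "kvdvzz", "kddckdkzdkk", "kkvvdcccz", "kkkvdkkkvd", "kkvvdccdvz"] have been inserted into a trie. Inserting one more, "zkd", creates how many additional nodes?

"zkd" shares no prefix with any stored word, so all 3 characters open new nodes.
3 − 0 = 3 new nodes.

3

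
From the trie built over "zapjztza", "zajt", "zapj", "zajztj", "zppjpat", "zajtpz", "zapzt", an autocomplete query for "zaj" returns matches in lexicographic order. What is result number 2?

DFS of the "zaj" subtree visits, in order: "zajt", "zajtpz", "zajztj"
Position 2: zajtpz

zajtpz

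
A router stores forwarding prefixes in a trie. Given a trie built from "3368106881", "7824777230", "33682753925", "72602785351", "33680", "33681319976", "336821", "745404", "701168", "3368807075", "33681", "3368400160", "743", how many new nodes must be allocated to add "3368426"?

2

Walking "3368426" from the root, the first 5 characters ("33684") follow existing edges; "2" is the first miss.
So 7 − 5 = 2 new nodes.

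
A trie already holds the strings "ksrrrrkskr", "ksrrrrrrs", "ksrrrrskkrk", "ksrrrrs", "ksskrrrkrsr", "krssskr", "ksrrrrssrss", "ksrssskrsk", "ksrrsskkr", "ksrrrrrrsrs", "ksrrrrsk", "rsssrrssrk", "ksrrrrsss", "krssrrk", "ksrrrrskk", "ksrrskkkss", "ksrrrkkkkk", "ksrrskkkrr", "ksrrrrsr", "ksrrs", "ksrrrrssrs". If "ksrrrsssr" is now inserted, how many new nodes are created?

Walking "ksrrrsssr" from the root, the first 5 characters ("ksrrr") follow existing edges; "s" is the first miss.
Each of the 4 remaining characters creates one node.

4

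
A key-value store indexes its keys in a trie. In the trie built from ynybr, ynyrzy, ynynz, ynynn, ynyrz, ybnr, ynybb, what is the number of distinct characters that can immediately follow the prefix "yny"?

3

Walk "yny" from the root, arriving at one node.
Characters that immediately follow "yny" among the stored strings: {b, n, r}.
That node has 3 child edges.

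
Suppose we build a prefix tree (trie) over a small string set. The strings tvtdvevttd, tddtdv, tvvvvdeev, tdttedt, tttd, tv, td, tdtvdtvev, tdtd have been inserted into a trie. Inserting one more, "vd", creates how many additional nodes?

"vd" shares no prefix with any stored word, so all 2 characters open new nodes.
2 − 0 = 2 new nodes.

2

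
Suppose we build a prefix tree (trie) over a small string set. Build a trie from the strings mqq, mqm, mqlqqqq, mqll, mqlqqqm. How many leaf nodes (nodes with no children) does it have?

5

A leaf is a node with no children — equivalently, the end of a word that is not a proper prefix of any other stored word.
Those words: "mqll", "mqlqqqm", "mqlqqqq", "mqm", "mqq"
Leaf count: 5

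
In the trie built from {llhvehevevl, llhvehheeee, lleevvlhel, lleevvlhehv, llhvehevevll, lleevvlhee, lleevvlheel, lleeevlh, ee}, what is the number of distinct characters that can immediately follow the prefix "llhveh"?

The children of the "llhveh" node are the distinct next characters among strings starting with "llhveh".
Characters that immediately follow "llhveh" among the stored strings: {e, h}.
That node has 2 child edges.

2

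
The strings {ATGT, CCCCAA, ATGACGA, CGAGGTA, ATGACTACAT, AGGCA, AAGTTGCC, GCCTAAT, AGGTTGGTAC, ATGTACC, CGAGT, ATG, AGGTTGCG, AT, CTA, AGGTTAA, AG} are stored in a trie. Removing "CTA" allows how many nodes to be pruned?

Walk "CTA" from the leaf back toward the root, removing each node that no remaining word uses.
The suffix "TA" (2 nodes) is used only by "CTA"; the node for "C" still has the child "C", so pruning stops there.
Nodes removed: 2

2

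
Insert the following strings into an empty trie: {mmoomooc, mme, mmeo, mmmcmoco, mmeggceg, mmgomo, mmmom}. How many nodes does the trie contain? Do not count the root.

Trace insertions, counting only characters that open a new branch:
  "mmoomooc" → 8 new (m, m, o, o, m, o, o, c)
  "mme" → prefix "mm" already present; 1 new (e)
  "mmeo" → prefix "mme" already present; 1 new (o)
  "mmmcmoco" → prefix "mm" already present; 6 new (m, c, m, o, c, o)
  "mmeggceg" → prefix "mme" already present; 5 new (g, g, c, e, g)
  "mmgomo" → prefix "mm" already present; 4 new (g, o, m, o)
  "mmmom" → prefix "mmm" already present; 2 new (o, m)
Total nodes = 8 + 1 + 1 + 6 + 5 + 4 + 2 = 27

27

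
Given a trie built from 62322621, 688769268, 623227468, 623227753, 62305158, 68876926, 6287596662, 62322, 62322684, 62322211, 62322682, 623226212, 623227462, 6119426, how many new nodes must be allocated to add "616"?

1

"61" is already a path in the trie; the remaining "6" must be added.
Each of the 1 remaining characters creates one node.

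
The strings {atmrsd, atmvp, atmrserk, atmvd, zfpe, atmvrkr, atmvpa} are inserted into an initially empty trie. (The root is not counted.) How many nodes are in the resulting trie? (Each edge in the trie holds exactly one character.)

Count nodes per top-level branch (shared prefixes stored once):
  'a'-branch (atmrsd, atmrserk, atmvd, atmvp, atmvpa, atmvrkr): 16 nodes
  'z'-branch (zfpe): 4 nodes
Sum: 20

20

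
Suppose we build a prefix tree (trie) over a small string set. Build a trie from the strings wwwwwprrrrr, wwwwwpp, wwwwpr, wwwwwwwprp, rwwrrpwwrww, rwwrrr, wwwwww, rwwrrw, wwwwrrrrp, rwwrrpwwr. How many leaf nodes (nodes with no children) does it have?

8

A leaf is a node with no children — equivalently, the end of a word that is not a proper prefix of any other stored word.
Those words: "rwwrrpwwrww", "rwwrrr", "rwwrrw", "wwwwpr", "wwwwrrrrp", "wwwwwpp", "wwwwwprrrrr", "wwwwwwwprp"
Leaf count: 8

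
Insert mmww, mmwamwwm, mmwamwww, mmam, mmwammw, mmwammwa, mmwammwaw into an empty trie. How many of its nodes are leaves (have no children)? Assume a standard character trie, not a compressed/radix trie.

Leaves are exactly the stored words that no other stored word extends.
Those words: "mmam", "mmwammwaw", "mmwamwwm", "mmwamwww", "mmww"
Leaf count: 5

5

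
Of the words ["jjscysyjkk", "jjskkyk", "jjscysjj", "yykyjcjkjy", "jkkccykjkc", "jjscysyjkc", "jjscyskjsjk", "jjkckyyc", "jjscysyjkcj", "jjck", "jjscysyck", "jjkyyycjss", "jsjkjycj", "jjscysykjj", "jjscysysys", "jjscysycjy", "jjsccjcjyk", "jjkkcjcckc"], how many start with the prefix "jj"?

15

Filter for entries beginning with "jj":
Matches: "jjck", "jjkckyyc", "jjkkcjcckc", "jjkyyycjss", "jjsccjcjyk", "jjscysjj", "jjscyskjsjk", "jjscysycjy", "jjscysyck", "jjscysyjkc", "jjscysyjkcj", "jjscysyjkk", "jjscysykjj", "jjscysysys", "jjskkyk"
Count: 15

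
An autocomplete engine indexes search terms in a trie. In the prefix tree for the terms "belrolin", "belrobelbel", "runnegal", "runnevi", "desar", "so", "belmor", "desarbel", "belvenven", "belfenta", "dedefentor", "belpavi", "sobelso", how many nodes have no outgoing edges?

11

A leaf is a node with no children — equivalently, the end of a word that is not a proper prefix of any other stored word.
Those words: "belfenta", "belmor", "belpavi", "belrobelbel", "belrolin", "belvenven", "dedefentor", "desarbel", "runnegal", "runnevi", "sobelso"
Leaf count: 11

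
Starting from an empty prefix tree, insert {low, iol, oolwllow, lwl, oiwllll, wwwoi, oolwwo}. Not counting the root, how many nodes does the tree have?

Count nodes per top-level branch (shared prefixes stored once):
  'i'-branch (iol): 3 nodes
  'l'-branch (low, lwl): 5 nodes
  'o'-branch (oiwllll, oolwllow, oolwwo): 16 nodes
  'w'-branch (wwwoi): 5 nodes
Sum: 29

29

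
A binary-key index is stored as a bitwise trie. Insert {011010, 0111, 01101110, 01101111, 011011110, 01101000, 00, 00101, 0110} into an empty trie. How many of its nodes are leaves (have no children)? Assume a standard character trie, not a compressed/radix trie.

A leaf is a node with no children — equivalently, the end of a word that is not a proper prefix of any other stored word.
Those words: "00101", "01101000", "01101110", "011011110", "0111"
Leaf count: 5

5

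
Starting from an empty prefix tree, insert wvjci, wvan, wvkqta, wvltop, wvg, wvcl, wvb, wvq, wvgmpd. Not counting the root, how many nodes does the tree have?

23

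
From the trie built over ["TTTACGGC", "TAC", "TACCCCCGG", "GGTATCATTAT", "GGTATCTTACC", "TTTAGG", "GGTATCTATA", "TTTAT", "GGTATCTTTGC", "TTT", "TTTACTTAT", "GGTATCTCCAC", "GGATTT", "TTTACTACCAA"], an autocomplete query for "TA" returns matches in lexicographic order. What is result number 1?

TAC

Words with prefix "TA", in lexicographic order: "TAC", "TACCCCCGG"
The 1st is TAC.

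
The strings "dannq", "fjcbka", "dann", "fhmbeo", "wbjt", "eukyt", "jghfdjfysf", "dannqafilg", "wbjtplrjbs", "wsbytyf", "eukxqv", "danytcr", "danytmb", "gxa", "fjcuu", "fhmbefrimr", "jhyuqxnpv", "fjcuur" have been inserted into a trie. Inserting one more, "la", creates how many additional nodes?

"la" shares no prefix with any stored word, so all 2 characters open new nodes.
2 − 0 = 2 new nodes.

2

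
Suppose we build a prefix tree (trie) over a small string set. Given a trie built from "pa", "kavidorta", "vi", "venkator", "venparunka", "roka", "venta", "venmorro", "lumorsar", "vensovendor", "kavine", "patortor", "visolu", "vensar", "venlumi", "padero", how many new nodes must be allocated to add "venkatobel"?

"venkato" is already a path in the trie; the remaining "bel" must be added.
So 10 − 7 = 3 new nodes.

3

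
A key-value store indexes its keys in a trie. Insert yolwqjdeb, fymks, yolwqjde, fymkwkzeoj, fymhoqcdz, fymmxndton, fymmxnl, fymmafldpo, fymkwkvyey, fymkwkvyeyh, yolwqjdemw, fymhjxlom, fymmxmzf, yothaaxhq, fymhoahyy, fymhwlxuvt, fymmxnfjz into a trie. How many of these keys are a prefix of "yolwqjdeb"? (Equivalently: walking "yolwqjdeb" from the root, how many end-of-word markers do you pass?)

2

Walk "yolwqjdeb" from the root; an end-of-word marker is hit whenever a stored word is a prefix of "yolwqjdeb".
Prefixes of the query that are stored words: "yolwqjde", "yolwqjdeb"
Count: 2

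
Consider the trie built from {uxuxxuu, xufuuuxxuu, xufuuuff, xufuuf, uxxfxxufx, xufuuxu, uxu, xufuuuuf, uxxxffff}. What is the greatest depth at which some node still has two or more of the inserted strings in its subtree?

6

The deepest shared node is where two words last agree before diverging.
"xufuuuff" and "xufuuuuf" agree on "xufuuu" (6 characters) before diverging; nothing deeper is shared.
Longest shared-prefix length: 6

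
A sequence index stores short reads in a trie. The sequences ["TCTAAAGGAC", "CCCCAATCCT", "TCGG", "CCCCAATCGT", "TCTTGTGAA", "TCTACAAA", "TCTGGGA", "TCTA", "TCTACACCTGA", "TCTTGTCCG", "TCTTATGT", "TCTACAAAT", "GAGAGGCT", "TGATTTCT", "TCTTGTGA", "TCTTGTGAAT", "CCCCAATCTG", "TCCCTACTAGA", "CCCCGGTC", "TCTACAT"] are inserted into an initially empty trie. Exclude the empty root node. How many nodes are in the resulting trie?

Insert word by word; a character creates a node only if that edge doesn't already exist:
  "TCTAAAGGAC" → 10 new (T, C, T, A, A, A, G, G, A, C)
  "CCCCAATCCT" → 10 new (C, C, C, C, A, A, T, C, C, T)
  "TCGG" → prefix "TC" already present; 2 new (G, G)
  "CCCCAATCGT" → prefix "CCCCAATC" already present; 2 new (G, T)
  "TCTTGTGAA" → prefix "TCT" already present; 6 new (T, G, T, G, A, A)
  "TCTACAAA" → prefix "TCTA" already present; 4 new (C, A, A, A)
  "TCTGGGA" → prefix "TCT" already present; 4 new (G, G, G, A)
  "TCTA" → prefix "TCTA" already present; 0 new (none)
  "TCTACACCTGA" → prefix "TCTACA" already present; 5 new (C, C, T, G, A)
  "TCTTGTCCG" → prefix "TCTTGT" already present; 3 new (C, C, G)
  "TCTTATGT" → prefix "TCTT" already present; 4 new (A, T, G, T)
  "TCTACAAAT" → prefix "TCTACAAA" already present; 1 new (T)
  "GAGAGGCT" → 8 new (G, A, G, A, G, G, C, T)
  "TGATTTCT" → prefix "T" already present; 7 new (G, A, T, T, T, C, T)
  "TCTTGTGA" → prefix "TCTTGTGA" already present; 0 new (none)
  "TCTTGTGAAT" → prefix "TCTTGTGAA" already present; 1 new (T)
  "CCCCAATCTG" → prefix "CCCCAATC" already present; 2 new (T, G)
  "TCCCTACTAGA" → prefix "TC" already present; 9 new (C, C, T, A, C, T, A, G, A)
  "CCCCGGTC" → prefix "CCCC" already present; 4 new (G, G, T, C)
  "TCTACAT" → prefix "TCTACA" already present; 1 new (T)
Total nodes = 10 + 10 + 2 + 2 + 6 + 4 + 4 + 0 + 5 + 3 + 4 + 1 + 8 + 7 + 0 + 1 + 2 + 9 + 4 + 1 = 83

83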